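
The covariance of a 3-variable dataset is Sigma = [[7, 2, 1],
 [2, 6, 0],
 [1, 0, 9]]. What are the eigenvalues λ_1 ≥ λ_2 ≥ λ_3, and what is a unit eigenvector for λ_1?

Step 1 — characteristic polynomial p(λ) = det(λI - Sigma) = λ³ - tr·λ² + c_1·λ - det, where tr = trace, c_1 = sum of the principal 2×2 minors, det = det(Sigma):
  tr = 7 + 6 + 9 = 22,
  c_1 = (7·6 - (2)²) + (7·9 - (1)²) + (6·9 - (0)²) = 38 + 62 + 54 = 154,
  det = 7·(6·9 - (0)²) - (2)·((2)·9 - (0)·(1)) + (1)·((2)·(0) - 6·(1)) = 7·(54) - (2)·(18) + (1)·(-6) = 336.
  So p(λ) = λ³ - 22λ² + 154λ - 336.
Step 2 — look for an integer root (rational root theorem: any rational root is an integer divisor of 336). Testing λ = 8:
  p(8) = 512 - 1408 + 1232 - 336 = 0  ✓
  Dividing out (λ - 8): p(λ) = (λ - 8)(λ² - 14λ + 42).
Step 3 — remaining eigenvalues from the quadratic λ² - 14λ + 42 = 0:
  Δ = 14² - 4·42 = 196 - 168 = 28,  λ = (14 ± √28)/2 = (14 ± 5.2915)/2 ≈ 9.6458 or 4.3542.
  Sorted: λ_1 = 9.6458,  λ_2 = 8,  λ_3 = 4.3542  (check: sum = 22 = tr ✓).

Step 4 — unit eigenvector for λ_1 ≈ 9.6458: v spans the null space of (Sigma - λ_1 I), whose rows are
  r_1 = (-2.6458, 2, 1),  r_2 = (2, -3.6458, 0),  r_3 = (1, 0, -0.6458).
  v is orthogonal to every row, so take v ∝ r_1 × r_2 = ((2)·(0) - (1)·(-3.6458), (1)·(2) - (-2.6458)·(0), (-2.6458)·(-3.6458) - (2)·(2)) ≈ (3.6458, 2, 5.6458).
  Let u = (3.6458, 2, 5.6458).
  ||u|| = √((3.6458)² + (2)² + (5.6458)²) = √(49.166) ≈ 7.0118,  v_1 = u/||u|| ≈ (0.5199, 0.2852, 0.8052) (||v_1|| = 1).

λ_1 = 9.6458,  λ_2 = 8,  λ_3 = 4.3542;  v_1 ≈ (0.5199, 0.2852, 0.8052)


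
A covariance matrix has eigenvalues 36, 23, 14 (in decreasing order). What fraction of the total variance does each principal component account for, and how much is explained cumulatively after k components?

Step 1 — total variance = trace(Sigma) = Σ λ_i = 36 + 23 + 14 = 73.

Step 2 — fraction explained by component i = λ_i / Σ λ:
  PC1: 36/73 = 0.4932
  PC2: 23/73 = 0.3151
  PC3: 14/73 = 0.1918

Step 3 — cumulative fraction after k components = (λ_1 + ... + λ_k) / Σ λ:
  k = 1: 36/73 = 0.4932
  k = 2: (36 + 23)/73 = 59/73 = 0.8082
  k = 3: (36 + 23 + 14)/73 = 73/73 = 1

Summary (fraction, with percent):

explained: PC1 0.4932 (49.32%), PC2 0.3151 (31.51%), PC3 0.1918 (19.18%);  cumulative: 0.4932, 0.8082, 1


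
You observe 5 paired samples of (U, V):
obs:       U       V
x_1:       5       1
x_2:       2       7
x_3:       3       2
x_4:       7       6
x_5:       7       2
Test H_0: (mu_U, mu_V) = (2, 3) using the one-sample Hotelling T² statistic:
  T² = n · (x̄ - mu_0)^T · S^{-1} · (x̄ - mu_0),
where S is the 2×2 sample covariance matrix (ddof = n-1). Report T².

Step 1 — sample mean vector:
  mean(U) = (5 + 2 + 3 + 7 + 7) / 5 = 24/5 = 4.8
  mean(V) = (1 + 7 + 2 + 6 + 2) / 5 = 18/5 = 3.6
  x̄ = (4.8, 3.6),  deviation x̄ - mu_0 = (4.8, 3.6) - (2, 3) = (2.8, 0.6).

Step 2 — sample covariance matrix, S[i,j] = (1/(n-1)) · Σ_k (x_{k,i} - mean_i) · (x_{k,j} - mean_j), divisor n-1 = 4:
  S[U,U] = ((0.2)·(0.2) + (-2.8)·(-2.8) + (-1.8)·(-1.8) + (2.2)·(2.2) + (2.2)·(2.2)) / 4 = 20.8/4 = 5.2
  S[U,V] = ((0.2)·(-2.6) + (-2.8)·(3.4) + (-1.8)·(-1.6) + (2.2)·(2.4) + (2.2)·(-1.6)) / 4 = -5.4/4 = -1.35
  S[V,V] = ((-2.6)·(-2.6) + (3.4)·(3.4) + (-1.6)·(-1.6) + (2.4)·(2.4) + (-1.6)·(-1.6)) / 4 = 29.2/4 = 7.3
  S = [[5.2, -1.35],
 [-1.35, 7.3]].

Step 3 — invert S. det(S) = 5.2·7.3 - (-1.35)² = 36.1375.
  S^{-1} = (1/det) · [[d, -b], [-b, a]] = [[0.202, 0.0374],
 [0.0374, 0.1439]].

Step 4 — quadratic form (x̄ - mu_0)^T · S^{-1} · (x̄ - mu_0):
  S^{-1} · (x̄ - mu_0) = (0.588, 0.1909),
  (x̄ - mu_0)^T · [...] = (2.8)·(0.588) + (0.6)·(0.1909) = 1.7611.

Step 5 — scale by n: T² = 5 · 1.7611 = 8.8053.

T² ≈ 8.8053


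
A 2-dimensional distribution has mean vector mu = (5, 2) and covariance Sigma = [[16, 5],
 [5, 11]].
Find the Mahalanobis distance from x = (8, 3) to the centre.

Step 1 — centre the observation: (x - mu) = (3, 1).

Step 2 — invert Sigma. det(Sigma) = 16·11 - (5)² = 151.
  Sigma^{-1} = (1/det) · [[d, -b], [-b, a]] = [[0.0728, -0.0331],
 [-0.0331, 0.106]].

Step 3 — form the quadratic (x - mu)^T · Sigma^{-1} · (x - mu):
  Sigma^{-1} · (x - mu) = (0.1854, 0.0066).
  (x - mu)^T · [Sigma^{-1} · (x - mu)] = (3)·(0.1854) + (1)·(0.0066) = 0.5629.

Step 4 — take square root: d = √(0.5629) ≈ 0.7503.

d(x, mu) = √(0.5629) ≈ 0.7503


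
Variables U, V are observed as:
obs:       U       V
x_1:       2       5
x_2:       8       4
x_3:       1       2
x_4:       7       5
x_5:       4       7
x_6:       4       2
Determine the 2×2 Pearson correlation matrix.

Step 1 — column means:
  mean(U) = (2 + 8 + 1 + 7 + 4 + 4) / 6 = 26/6 = 4.3333
  mean(V) = (5 + 4 + 2 + 5 + 7 + 2) / 6 = 25/6 = 4.1667

Step 2 — sample variances and covariances s[i,j] = (1/(n-1)) · Σ_k (x_{k,i} - mean_i) · (x_{k,j} - mean_j), with n-1 = 5:
  s[U,U] = ((-2.3333)·(-2.3333) + (3.6667)·(3.6667) + (-3.3333)·(-3.3333) + (2.6667)·(2.6667) + (-0.3333)·(-0.3333) + (-0.3333)·(-0.3333)) / 5 = 37.3333/5 = 7.4667
  s[U,V] = ((-2.3333)·(0.8333) + (3.6667)·(-0.1667) + (-3.3333)·(-2.1667) + (2.6667)·(0.8333) + (-0.3333)·(2.8333) + (-0.3333)·(-2.1667)) / 5 = 6.6667/5 = 1.3333
  s[V,V] = ((0.8333)·(0.8333) + (-0.1667)·(-0.1667) + (-2.1667)·(-2.1667) + (0.8333)·(0.8333) + (2.8333)·(2.8333) + (-2.1667)·(-2.1667)) / 5 = 18.8333/5 = 3.7667
  Sample standard deviations s_i = √(s[i,i]):
  s(U) = √(7.4667) = 2.7325
  s(V) = √(3.7667) = 1.9408

Step 3 — r_{ij} = s_{ij} / (s_i · s_j):
  r[U,U] = 1 (diagonal).
  r[U,V] = 1.3333 / (2.7325 · 1.9408) = 1.3333 / 5.3032 = 0.2514
  r[V,V] = 1 (diagonal).

R is symmetric with unit diagonal. Assembling:

R = [[1, 0.2514],
 [0.2514, 1]]


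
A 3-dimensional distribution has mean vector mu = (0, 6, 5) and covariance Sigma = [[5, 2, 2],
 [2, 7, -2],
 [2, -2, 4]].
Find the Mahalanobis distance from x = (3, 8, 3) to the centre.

Step 1 — centre the observation: (x - mu) = (3, 2, -2).

Step 2 — invert Sigma (cofactor / det for 3×3, or solve directly):
  Sigma^{-1} = [[0.4, -0.2, -0.3],
 [-0.2, 0.2667, 0.2333],
 [-0.3, 0.2333, 0.5167]].

Step 3 — form the quadratic (x - mu)^T · Sigma^{-1} · (x - mu):
  Sigma^{-1} · (x - mu) = (1.4, -0.5333, -1.4667).
  (x - mu)^T · [Sigma^{-1} · (x - mu)] = (3)·(1.4) + (2)·(-0.5333) + (-2)·(-1.4667) = 6.0667.

Step 4 — take square root: d = √(6.0667) ≈ 2.4631.

d(x, mu) = √(6.0667) ≈ 2.4631


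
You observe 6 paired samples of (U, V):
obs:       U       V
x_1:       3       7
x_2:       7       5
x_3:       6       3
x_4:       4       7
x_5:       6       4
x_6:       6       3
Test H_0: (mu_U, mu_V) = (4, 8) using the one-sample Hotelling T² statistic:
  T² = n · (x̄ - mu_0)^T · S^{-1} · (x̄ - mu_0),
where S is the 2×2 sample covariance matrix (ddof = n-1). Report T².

Step 1 — sample mean vector:
  mean(U) = (3 + 7 + 6 + 4 + 6 + 6) / 6 = 32/6 = 5.3333
  mean(V) = (7 + 5 + 3 + 7 + 4 + 3) / 6 = 29/6 = 4.8333
  x̄ = (5.3333, 4.8333),  deviation x̄ - mu_0 = (5.3333, 4.8333) - (4, 8) = (1.3333, -3.1667).

Step 2 — sample covariance matrix, S[i,j] = (1/(n-1)) · Σ_k (x_{k,i} - mean_i) · (x_{k,j} - mean_j), divisor n-1 = 5:
  S[U,U] = ((-2.3333)·(-2.3333) + (1.6667)·(1.6667) + (0.6667)·(0.6667) + (-1.3333)·(-1.3333) + (0.6667)·(0.6667) + (0.6667)·(0.6667)) / 5 = 11.3333/5 = 2.2667
  S[U,V] = ((-2.3333)·(2.1667) + (1.6667)·(0.1667) + (0.6667)·(-1.8333) + (-1.3333)·(2.1667) + (0.6667)·(-0.8333) + (0.6667)·(-1.8333)) / 5 = -10.6667/5 = -2.1333
  S[V,V] = ((2.1667)·(2.1667) + (0.1667)·(0.1667) + (-1.8333)·(-1.8333) + (2.1667)·(2.1667) + (-0.8333)·(-0.8333) + (-1.8333)·(-1.8333)) / 5 = 16.8333/5 = 3.3667
  S = [[2.2667, -2.1333],
 [-2.1333, 3.3667]].

Step 3 — invert S. det(S) = 2.2667·3.3667 - (-2.1333)² = 3.08.
  S^{-1} = (1/det) · [[d, -b], [-b, a]] = [[1.0931, 0.6926],
 [0.6926, 0.7359]].

Step 4 — quadratic form (x̄ - mu_0)^T · S^{-1} · (x̄ - mu_0):
  S^{-1} · (x̄ - mu_0) = (-0.7359, -1.4069),
  (x̄ - mu_0)^T · [...] = (1.3333)·(-0.7359) + (-3.1667)·(-1.4069) = 3.474.

Step 5 — scale by n: T² = 6 · 3.474 = 20.8442.

T² ≈ 20.8442


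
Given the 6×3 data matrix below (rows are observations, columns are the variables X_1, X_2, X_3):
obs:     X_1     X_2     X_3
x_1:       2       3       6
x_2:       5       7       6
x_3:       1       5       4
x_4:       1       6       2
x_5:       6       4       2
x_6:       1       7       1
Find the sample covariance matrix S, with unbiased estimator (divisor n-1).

Step 1 — column means:
  mean(X_1) = (2 + 5 + 1 + 1 + 6 + 1) / 6 = 16/6 = 2.6667
  mean(X_2) = (3 + 7 + 5 + 6 + 4 + 7) / 6 = 32/6 = 5.3333
  mean(X_3) = (6 + 6 + 4 + 2 + 2 + 1) / 6 = 21/6 = 3.5

Step 2 — sample covariance S[i,j] = (1/(n-1)) · Σ_k (x_{k,i} - mean_i) · (x_{k,j} - mean_j), with n-1 = 5.
  S[X_1,X_1] = ((-0.6667)·(-0.6667) + (2.3333)·(2.3333) + (-1.6667)·(-1.6667) + (-1.6667)·(-1.6667) + (3.3333)·(3.3333) + (-1.6667)·(-1.6667)) / 5 = 25.3333/5 = 5.0667
  S[X_1,X_2] = ((-0.6667)·(-2.3333) + (2.3333)·(1.6667) + (-1.6667)·(-0.3333) + (-1.6667)·(0.6667) + (3.3333)·(-1.3333) + (-1.6667)·(1.6667)) / 5 = -2.3333/5 = -0.4667
  S[X_1,X_3] = ((-0.6667)·(2.5) + (2.3333)·(2.5) + (-1.6667)·(0.5) + (-1.6667)·(-1.5) + (3.3333)·(-1.5) + (-1.6667)·(-2.5)) / 5 = 5/5 = 1
  S[X_2,X_2] = ((-2.3333)·(-2.3333) + (1.6667)·(1.6667) + (-0.3333)·(-0.3333) + (0.6667)·(0.6667) + (-1.3333)·(-1.3333) + (1.6667)·(1.6667)) / 5 = 13.3333/5 = 2.6667
  S[X_2,X_3] = ((-2.3333)·(2.5) + (1.6667)·(2.5) + (-0.3333)·(0.5) + (0.6667)·(-1.5) + (-1.3333)·(-1.5) + (1.6667)·(-2.5)) / 5 = -5/5 = -1
  S[X_3,X_3] = ((2.5)·(2.5) + (2.5)·(2.5) + (0.5)·(0.5) + (-1.5)·(-1.5) + (-1.5)·(-1.5) + (-2.5)·(-2.5)) / 5 = 23.5/5 = 4.7

S is symmetric (S[j,i] = S[i,j]). Assembling:

S = [[5.0667, -0.4667, 1],
 [-0.4667, 2.6667, -1],
 [1, -1, 4.7]]


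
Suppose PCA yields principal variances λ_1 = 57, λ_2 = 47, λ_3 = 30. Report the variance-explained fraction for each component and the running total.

Step 1 — total variance = trace(Sigma) = Σ λ_i = 57 + 47 + 30 = 134.

Step 2 — fraction explained by component i = λ_i / Σ λ:
  PC1: 57/134 = 0.4254
  PC2: 47/134 = 0.3507
  PC3: 30/134 = 0.2239

Step 3 — cumulative fraction after k components = (λ_1 + ... + λ_k) / Σ λ:
  k = 1: 57/134 = 0.4254
  k = 2: (57 + 47)/134 = 104/134 = 0.7761
  k = 3: (57 + 47 + 30)/134 = 134/134 = 1

Summary (fraction, with percent):

explained: PC1 0.4254 (42.54%), PC2 0.3507 (35.07%), PC3 0.2239 (22.39%);  cumulative: 0.4254, 0.7761, 1


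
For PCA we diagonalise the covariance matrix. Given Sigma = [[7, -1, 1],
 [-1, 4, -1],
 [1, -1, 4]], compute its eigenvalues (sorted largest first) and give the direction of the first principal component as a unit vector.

Step 1 — characteristic polynomial p(λ) = det(λI - Sigma) = λ³ - tr·λ² + c_1·λ - det, where tr = trace, c_1 = sum of the principal 2×2 minors, det = det(Sigma):
  tr = 7 + 4 + 4 = 15,
  c_1 = (7·4 - (-1)²) + (7·4 - (1)²) + (4·4 - (-1)²) = 27 + 27 + 15 = 69,
  det = 7·(4·4 - (-1)²) - (-1)·((-1)·4 - (-1)·(1)) + (1)·((-1)·(-1) - 4·(1)) = 7·(15) - (-1)·(-3) + (1)·(-3) = 99.
  So p(λ) = λ³ - 15λ² + 69λ - 99.
Step 2 — look for an integer root (rational root theorem: any rational root is an integer divisor of 99). Testing λ = 3:
  p(3) = 27 - 135 + 207 - 99 = 0  ✓
  Dividing out (λ - 3): p(λ) = (λ - 3)(λ² - 12λ + 33).
Step 3 — remaining eigenvalues from the quadratic λ² - 12λ + 33 = 0:
  Δ = 12² - 4·33 = 144 - 132 = 12,  λ = (12 ± √12)/2 = (12 ± 3.4641)/2 ≈ 7.7321 or 4.2679.
  Sorted: λ_1 = 7.7321,  λ_2 = 4.2679,  λ_3 = 3  (check: sum = 15 = tr ✓).

Step 4 — unit eigenvector for λ_1 ≈ 7.7321: v spans the null space of (Sigma - λ_1 I), whose rows are
  r_1 = (-0.7321, -1, 1),  r_2 = (-1, -3.7321, -1),  r_3 = (1, -1, -3.7321).
  v is orthogonal to every row, so take v ∝ r_1 × r_2 = ((-1)·(-1) - (1)·(-3.7321), (1)·(-1) - (-0.7321)·(-1), (-0.7321)·(-3.7321) - (-1)·(-1)) ≈ (4.7321, -1.7321, 1.7321).
  Let u = (4.7321, -1.7321, 1.7321).
  ||u|| = √((4.7321)² + (-1.7321)² + (1.7321)²) = √(28.3923) ≈ 5.3284,  v_1 = u/||u|| ≈ (0.8881, -0.3251, 0.3251) (||v_1|| = 1).

λ_1 = 7.7321,  λ_2 = 4.2679,  λ_3 = 3;  v_1 ≈ (0.8881, -0.3251, 0.3251)


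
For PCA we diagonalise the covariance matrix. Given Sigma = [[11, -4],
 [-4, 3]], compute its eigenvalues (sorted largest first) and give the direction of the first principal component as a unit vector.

Step 1 — characteristic polynomial of 2×2 Sigma:
  det(Sigma - λI) = λ² - trace · λ + det = 0.
  trace = 11 + 3 = 14, det = 11·3 - (-4)² = 17.
Step 2 — discriminant:
  Δ = trace² - 4·det = 196 - 68 = 128.
Step 3 — eigenvalues:
  λ = (trace ± √Δ)/2 = (14 ± 11.3137)/2,
  λ_1 = 12.6569,  λ_2 = 1.3431.

Step 4 — unit eigenvector for λ_1: solve (Sigma - λ_1 I)v = 0. First row:
  (11 - 12.6569)·v_x + (-4)·v_y = 0, i.e. (-1.6569)·v_x + (-4)·v_y = 0,
  so v ∝ (b, λ_1 - a) = (-4, 1.6569); multiply by -1 so the first entry is positive: u = (4, -1.6569).
  ||u|| = √((4)² + (-1.6569)²) = √(18.7452) ≈ 4.3296,
  v_1 = u/||u|| ≈ (0.9239, -0.3827) (||v_1|| = 1).

λ_1 = 12.6569,  λ_2 = 1.3431;  v_1 ≈ (0.9239, -0.3827)


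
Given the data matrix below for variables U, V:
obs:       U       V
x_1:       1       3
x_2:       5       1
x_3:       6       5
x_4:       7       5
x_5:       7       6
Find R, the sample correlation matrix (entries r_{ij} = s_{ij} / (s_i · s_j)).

Step 1 — column means:
  mean(U) = (1 + 5 + 6 + 7 + 7) / 5 = 26/5 = 5.2
  mean(V) = (3 + 1 + 5 + 5 + 6) / 5 = 20/5 = 4

Step 2 — sample variances and covariances s[i,j] = (1/(n-1)) · Σ_k (x_{k,i} - mean_i) · (x_{k,j} - mean_j), with n-1 = 4:
  s[U,U] = ((-4.2)·(-4.2) + (-0.2)·(-0.2) + (0.8)·(0.8) + (1.8)·(1.8) + (1.8)·(1.8)) / 4 = 24.8/4 = 6.2
  s[U,V] = ((-4.2)·(-1) + (-0.2)·(-3) + (0.8)·(1) + (1.8)·(1) + (1.8)·(2)) / 4 = 11/4 = 2.75
  s[V,V] = ((-1)·(-1) + (-3)·(-3) + (1)·(1) + (1)·(1) + (2)·(2)) / 4 = 16/4 = 4
  Sample standard deviations s_i = √(s[i,i]):
  s(U) = √(6.2) = 2.49
  s(V) = √(4) = 2

Step 3 — r_{ij} = s_{ij} / (s_i · s_j):
  r[U,U] = 1 (diagonal).
  r[U,V] = 2.75 / (2.49 · 2) = 2.75 / 4.98 = 0.5522
  r[V,V] = 1 (diagonal).

R is symmetric with unit diagonal. Assembling:

R = [[1, 0.5522],
 [0.5522, 1]]


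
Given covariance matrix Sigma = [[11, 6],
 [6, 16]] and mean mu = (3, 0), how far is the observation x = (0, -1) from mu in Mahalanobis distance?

Step 1 — centre the observation: (x - mu) = (-3, -1).

Step 2 — invert Sigma. det(Sigma) = 11·16 - (6)² = 140.
  Sigma^{-1} = (1/det) · [[d, -b], [-b, a]] = [[0.1143, -0.0429],
 [-0.0429, 0.0786]].

Step 3 — form the quadratic (x - mu)^T · Sigma^{-1} · (x - mu):
  Sigma^{-1} · (x - mu) = (-0.3, 0.05).
  (x - mu)^T · [Sigma^{-1} · (x - mu)] = (-3)·(-0.3) + (-1)·(0.05) = 0.85.

Step 4 — take square root: d = √(0.85) ≈ 0.922.

d(x, mu) = √(0.85) ≈ 0.922


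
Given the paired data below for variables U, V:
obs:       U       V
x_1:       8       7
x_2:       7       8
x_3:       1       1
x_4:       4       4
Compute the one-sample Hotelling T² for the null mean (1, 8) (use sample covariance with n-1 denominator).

Step 1 — sample mean vector:
  mean(U) = (8 + 7 + 1 + 4) / 4 = 20/4 = 5
  mean(V) = (7 + 8 + 1 + 4) / 4 = 20/4 = 5
  x̄ = (5, 5),  deviation x̄ - mu_0 = (5, 5) - (1, 8) = (4, -3).

Step 2 — sample covariance matrix, S[i,j] = (1/(n-1)) · Σ_k (x_{k,i} - mean_i) · (x_{k,j} - mean_j), divisor n-1 = 3:
  S[U,U] = ((3)·(3) + (2)·(2) + (-4)·(-4) + (-1)·(-1)) / 3 = 30/3 = 10
  S[U,V] = ((3)·(2) + (2)·(3) + (-4)·(-4) + (-1)·(-1)) / 3 = 29/3 = 9.6667
  S[V,V] = ((2)·(2) + (3)·(3) + (-4)·(-4) + (-1)·(-1)) / 3 = 30/3 = 10
  S = [[10, 9.6667],
 [9.6667, 10]].

Step 3 — invert S. det(S) = 10·10 - (9.6667)² = 6.5556.
  S^{-1} = (1/det) · [[d, -b], [-b, a]] = [[1.5254, -1.4746],
 [-1.4746, 1.5254]].

Step 4 — quadratic form (x̄ - mu_0)^T · S^{-1} · (x̄ - mu_0):
  S^{-1} · (x̄ - mu_0) = (10.5254, -10.4746),
  (x̄ - mu_0)^T · [...] = (4)·(10.5254) + (-3)·(-10.4746) = 73.5254.

Step 5 — scale by n: T² = 4 · 73.5254 = 294.1017.

T² ≈ 294.1017


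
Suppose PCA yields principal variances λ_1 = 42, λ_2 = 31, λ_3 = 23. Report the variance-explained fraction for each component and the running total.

Step 1 — total variance = trace(Sigma) = Σ λ_i = 42 + 31 + 23 = 96.

Step 2 — fraction explained by component i = λ_i / Σ λ:
  PC1: 42/96 = 0.4375
  PC2: 31/96 = 0.3229
  PC3: 23/96 = 0.2396

Step 3 — cumulative fraction after k components = (λ_1 + ... + λ_k) / Σ λ:
  k = 1: 42/96 = 0.4375
  k = 2: (42 + 31)/96 = 73/96 = 0.7604
  k = 3: (42 + 31 + 23)/96 = 96/96 = 1

Summary (fraction, with percent):

explained: PC1 0.4375 (43.75%), PC2 0.3229 (32.29%), PC3 0.2396 (23.96%);  cumulative: 0.4375, 0.7604, 1


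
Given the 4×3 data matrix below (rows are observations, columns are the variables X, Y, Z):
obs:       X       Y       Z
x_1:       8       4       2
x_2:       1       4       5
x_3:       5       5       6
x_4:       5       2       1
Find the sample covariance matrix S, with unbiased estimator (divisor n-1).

Step 1 — column means:
  mean(X) = (8 + 1 + 5 + 5) / 4 = 19/4 = 4.75
  mean(Y) = (4 + 4 + 5 + 2) / 4 = 15/4 = 3.75
  mean(Z) = (2 + 5 + 6 + 1) / 4 = 14/4 = 3.5

Step 2 — sample covariance S[i,j] = (1/(n-1)) · Σ_k (x_{k,i} - mean_i) · (x_{k,j} - mean_j), with n-1 = 3.
  S[X,X] = ((3.25)·(3.25) + (-3.75)·(-3.75) + (0.25)·(0.25) + (0.25)·(0.25)) / 3 = 24.75/3 = 8.25
  S[X,Y] = ((3.25)·(0.25) + (-3.75)·(0.25) + (0.25)·(1.25) + (0.25)·(-1.75)) / 3 = -0.25/3 = -0.0833
  S[X,Z] = ((3.25)·(-1.5) + (-3.75)·(1.5) + (0.25)·(2.5) + (0.25)·(-2.5)) / 3 = -10.5/3 = -3.5
  S[Y,Y] = ((0.25)·(0.25) + (0.25)·(0.25) + (1.25)·(1.25) + (-1.75)·(-1.75)) / 3 = 4.75/3 = 1.5833
  S[Y,Z] = ((0.25)·(-1.5) + (0.25)·(1.5) + (1.25)·(2.5) + (-1.75)·(-2.5)) / 3 = 7.5/3 = 2.5
  S[Z,Z] = ((-1.5)·(-1.5) + (1.5)·(1.5) + (2.5)·(2.5) + (-2.5)·(-2.5)) / 3 = 17/3 = 5.6667

S is symmetric (S[j,i] = S[i,j]). Assembling:

S = [[8.25, -0.0833, -3.5],
 [-0.0833, 1.5833, 2.5],
 [-3.5, 2.5, 5.6667]]


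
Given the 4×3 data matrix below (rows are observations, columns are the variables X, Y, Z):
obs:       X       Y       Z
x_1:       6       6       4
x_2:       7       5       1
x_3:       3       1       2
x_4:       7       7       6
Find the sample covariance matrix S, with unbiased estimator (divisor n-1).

Step 1 — column means:
  mean(X) = (6 + 7 + 3 + 7) / 4 = 23/4 = 5.75
  mean(Y) = (6 + 5 + 1 + 7) / 4 = 19/4 = 4.75
  mean(Z) = (4 + 1 + 2 + 6) / 4 = 13/4 = 3.25

Step 2 — sample covariance S[i,j] = (1/(n-1)) · Σ_k (x_{k,i} - mean_i) · (x_{k,j} - mean_j), with n-1 = 3.
  S[X,X] = ((0.25)·(0.25) + (1.25)·(1.25) + (-2.75)·(-2.75) + (1.25)·(1.25)) / 3 = 10.75/3 = 3.5833
  S[X,Y] = ((0.25)·(1.25) + (1.25)·(0.25) + (-2.75)·(-3.75) + (1.25)·(2.25)) / 3 = 13.75/3 = 4.5833
  S[X,Z] = ((0.25)·(0.75) + (1.25)·(-2.25) + (-2.75)·(-1.25) + (1.25)·(2.75)) / 3 = 4.25/3 = 1.4167
  S[Y,Y] = ((1.25)·(1.25) + (0.25)·(0.25) + (-3.75)·(-3.75) + (2.25)·(2.25)) / 3 = 20.75/3 = 6.9167
  S[Y,Z] = ((1.25)·(0.75) + (0.25)·(-2.25) + (-3.75)·(-1.25) + (2.25)·(2.75)) / 3 = 11.25/3 = 3.75
  S[Z,Z] = ((0.75)·(0.75) + (-2.25)·(-2.25) + (-1.25)·(-1.25) + (2.75)·(2.75)) / 3 = 14.75/3 = 4.9167

S is symmetric (S[j,i] = S[i,j]). Assembling:

S = [[3.5833, 4.5833, 1.4167],
 [4.5833, 6.9167, 3.75],
 [1.4167, 3.75, 4.9167]]


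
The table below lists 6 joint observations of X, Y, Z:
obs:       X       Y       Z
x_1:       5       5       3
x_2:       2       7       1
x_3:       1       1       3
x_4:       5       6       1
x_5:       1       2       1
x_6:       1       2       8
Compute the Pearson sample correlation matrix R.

Step 1 — column means:
  mean(X) = (5 + 2 + 1 + 5 + 1 + 1) / 6 = 15/6 = 2.5
  mean(Y) = (5 + 7 + 1 + 6 + 2 + 2) / 6 = 23/6 = 3.8333
  mean(Z) = (3 + 1 + 3 + 1 + 1 + 8) / 6 = 17/6 = 2.8333

Step 2 — sample variances and covariances s[i,j] = (1/(n-1)) · Σ_k (x_{k,i} - mean_i) · (x_{k,j} - mean_j), with n-1 = 5:
  s[X,X] = ((2.5)·(2.5) + (-0.5)·(-0.5) + (-1.5)·(-1.5) + (2.5)·(2.5) + (-1.5)·(-1.5) + (-1.5)·(-1.5)) / 5 = 19.5/5 = 3.9
  s[X,Y] = ((2.5)·(1.1667) + (-0.5)·(3.1667) + (-1.5)·(-2.8333) + (2.5)·(2.1667) + (-1.5)·(-1.8333) + (-1.5)·(-1.8333)) / 5 = 16.5/5 = 3.3
  s[X,Z] = ((2.5)·(0.1667) + (-0.5)·(-1.8333) + (-1.5)·(0.1667) + (2.5)·(-1.8333) + (-1.5)·(-1.8333) + (-1.5)·(5.1667)) / 5 = -8.5/5 = -1.7
  s[Y,Y] = ((1.1667)·(1.1667) + (3.1667)·(3.1667) + (-2.8333)·(-2.8333) + (2.1667)·(2.1667) + (-1.8333)·(-1.8333) + (-1.8333)·(-1.8333)) / 5 = 30.8333/5 = 6.1667
  s[Y,Z] = ((1.1667)·(0.1667) + (3.1667)·(-1.8333) + (-2.8333)·(0.1667) + (2.1667)·(-1.8333) + (-1.8333)·(-1.8333) + (-1.8333)·(5.1667)) / 5 = -16.1667/5 = -3.2333
  s[Z,Z] = ((0.1667)·(0.1667) + (-1.8333)·(-1.8333) + (0.1667)·(0.1667) + (-1.8333)·(-1.8333) + (-1.8333)·(-1.8333) + (5.1667)·(5.1667)) / 5 = 36.8333/5 = 7.3667
  Sample standard deviations s_i = √(s[i,i]):
  s(X) = √(3.9) = 1.9748
  s(Y) = √(6.1667) = 2.4833
  s(Z) = √(7.3667) = 2.7142

Step 3 — r_{ij} = s_{ij} / (s_i · s_j):
  r[X,X] = 1 (diagonal).
  r[X,Y] = 3.3 / (1.9748 · 2.4833) = 3.3 / 4.9041 = 0.6729
  r[X,Z] = -1.7 / (1.9748 · 2.7142) = -1.7 / 5.36 = -0.3172
  r[Y,Y] = 1 (diagonal).
  r[Y,Z] = -3.2333 / (2.4833 · 2.7142) = -3.2333 / 6.74 = -0.4797
  r[Z,Z] = 1 (diagonal).

R is symmetric with unit diagonal. Assembling:

R = [[1, 0.6729, -0.3172],
 [0.6729, 1, -0.4797],
 [-0.3172, -0.4797, 1]]


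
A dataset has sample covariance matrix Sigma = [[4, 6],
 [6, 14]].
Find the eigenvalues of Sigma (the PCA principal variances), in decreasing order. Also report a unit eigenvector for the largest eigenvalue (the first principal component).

Step 1 — characteristic polynomial of 2×2 Sigma:
  det(Sigma - λI) = λ² - trace · λ + det = 0.
  trace = 4 + 14 = 18, det = 4·14 - (6)² = 20.
Step 2 — discriminant:
  Δ = trace² - 4·det = 324 - 80 = 244.
Step 3 — eigenvalues:
  λ = (trace ± √Δ)/2 = (18 ± 15.6205)/2,
  λ_1 = 16.8102,  λ_2 = 1.1898.

Step 4 — unit eigenvector for λ_1: solve (Sigma - λ_1 I)v = 0. First row:
  (4 - 16.8102)·v_x + (6)·v_y = 0, i.e. (-12.8102)·v_x + (6)·v_y = 0,
  so v ∝ (b, λ_1 - a) = (6, 12.8102) = u.
  ||u|| = √((6)² + (12.8102)²) = √(200.1025) ≈ 14.1458,
  v_1 = u/||u|| ≈ (0.4242, 0.9056) (||v_1|| = 1).

λ_1 = 16.8102,  λ_2 = 1.1898;  v_1 ≈ (0.4242, 0.9056)


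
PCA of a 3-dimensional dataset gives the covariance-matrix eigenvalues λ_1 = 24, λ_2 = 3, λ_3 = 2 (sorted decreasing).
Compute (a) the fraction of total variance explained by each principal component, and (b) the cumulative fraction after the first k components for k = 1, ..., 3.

Step 1 — total variance = trace(Sigma) = Σ λ_i = 24 + 3 + 2 = 29.

Step 2 — fraction explained by component i = λ_i / Σ λ:
  PC1: 24/29 = 0.8276
  PC2: 3/29 = 0.1034
  PC3: 2/29 = 0.069

Step 3 — cumulative fraction after k components = (λ_1 + ... + λ_k) / Σ λ:
  k = 1: 24/29 = 0.8276
  k = 2: (24 + 3)/29 = 27/29 = 0.931
  k = 3: (24 + 3 + 2)/29 = 29/29 = 1

Summary (fraction, with percent):

explained: PC1 0.8276 (82.76%), PC2 0.1034 (10.34%), PC3 0.069 (6.9%);  cumulative: 0.8276, 0.931, 1


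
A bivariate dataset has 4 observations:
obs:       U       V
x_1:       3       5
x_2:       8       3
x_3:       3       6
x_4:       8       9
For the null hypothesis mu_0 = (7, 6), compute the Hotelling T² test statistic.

Step 1 — sample mean vector:
  mean(U) = (3 + 8 + 3 + 8) / 4 = 22/4 = 5.5
  mean(V) = (5 + 3 + 6 + 9) / 4 = 23/4 = 5.75
  x̄ = (5.5, 5.75),  deviation x̄ - mu_0 = (5.5, 5.75) - (7, 6) = (-1.5, -0.25).

Step 2 — sample covariance matrix, S[i,j] = (1/(n-1)) · Σ_k (x_{k,i} - mean_i) · (x_{k,j} - mean_j), divisor n-1 = 3:
  S[U,U] = ((-2.5)·(-2.5) + (2.5)·(2.5) + (-2.5)·(-2.5) + (2.5)·(2.5)) / 3 = 25/3 = 8.3333
  S[U,V] = ((-2.5)·(-0.75) + (2.5)·(-2.75) + (-2.5)·(0.25) + (2.5)·(3.25)) / 3 = 2.5/3 = 0.8333
  S[V,V] = ((-0.75)·(-0.75) + (-2.75)·(-2.75) + (0.25)·(0.25) + (3.25)·(3.25)) / 3 = 18.75/3 = 6.25
  S = [[8.3333, 0.8333],
 [0.8333, 6.25]].

Step 3 — invert S. det(S) = 8.3333·6.25 - (0.8333)² = 51.3889.
  S^{-1} = (1/det) · [[d, -b], [-b, a]] = [[0.1216, -0.0162],
 [-0.0162, 0.1622]].

Step 4 — quadratic form (x̄ - mu_0)^T · S^{-1} · (x̄ - mu_0):
  S^{-1} · (x̄ - mu_0) = (-0.1784, -0.0162),
  (x̄ - mu_0)^T · [...] = (-1.5)·(-0.1784) + (-0.25)·(-0.0162) = 0.2716.

Step 5 — scale by n: T² = 4 · 0.2716 = 1.0865.

T² ≈ 1.0865


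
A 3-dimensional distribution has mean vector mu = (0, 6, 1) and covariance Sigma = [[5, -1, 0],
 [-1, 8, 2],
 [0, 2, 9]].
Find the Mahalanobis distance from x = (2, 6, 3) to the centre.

Step 1 — centre the observation: (x - mu) = (2, 0, 2).

Step 2 — invert Sigma (cofactor / det for 3×3, or solve directly):
  Sigma^{-1} = [[0.2054, 0.0272, -0.006],
 [0.0272, 0.136, -0.0302],
 [-0.006, -0.0302, 0.1178]].

Step 3 — form the quadratic (x - mu)^T · Sigma^{-1} · (x - mu):
  Sigma^{-1} · (x - mu) = (0.3988, -0.006, 0.2236).
  (x - mu)^T · [Sigma^{-1} · (x - mu)] = (2)·(0.3988) + (0)·(-0.006) + (2)·(0.2236) = 1.2447.

Step 4 — take square root: d = √(1.2447) ≈ 1.1157.

d(x, mu) = √(1.2447) ≈ 1.1157


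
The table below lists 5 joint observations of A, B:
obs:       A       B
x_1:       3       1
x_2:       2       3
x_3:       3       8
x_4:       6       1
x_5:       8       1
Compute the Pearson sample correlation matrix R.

Step 1 — column means:
  mean(A) = (3 + 2 + 3 + 6 + 8) / 5 = 22/5 = 4.4
  mean(B) = (1 + 3 + 8 + 1 + 1) / 5 = 14/5 = 2.8

Step 2 — sample variances and covariances s[i,j] = (1/(n-1)) · Σ_k (x_{k,i} - mean_i) · (x_{k,j} - mean_j), with n-1 = 4:
  s[A,A] = ((-1.4)·(-1.4) + (-2.4)·(-2.4) + (-1.4)·(-1.4) + (1.6)·(1.6) + (3.6)·(3.6)) / 4 = 25.2/4 = 6.3
  s[A,B] = ((-1.4)·(-1.8) + (-2.4)·(0.2) + (-1.4)·(5.2) + (1.6)·(-1.8) + (3.6)·(-1.8)) / 4 = -14.6/4 = -3.65
  s[B,B] = ((-1.8)·(-1.8) + (0.2)·(0.2) + (5.2)·(5.2) + (-1.8)·(-1.8) + (-1.8)·(-1.8)) / 4 = 36.8/4 = 9.2
  Sample standard deviations s_i = √(s[i,i]):
  s(A) = √(6.3) = 2.51
  s(B) = √(9.2) = 3.0332

Step 3 — r_{ij} = s_{ij} / (s_i · s_j):
  r[A,A] = 1 (diagonal).
  r[A,B] = -3.65 / (2.51 · 3.0332) = -3.65 / 7.6131 = -0.4794
  r[B,B] = 1 (diagonal).

R is symmetric with unit diagonal. Assembling:

R = [[1, -0.4794],
 [-0.4794, 1]]


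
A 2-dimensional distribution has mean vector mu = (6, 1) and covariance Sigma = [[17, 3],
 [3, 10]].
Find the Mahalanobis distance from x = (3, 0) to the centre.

Step 1 — centre the observation: (x - mu) = (-3, -1).

Step 2 — invert Sigma. det(Sigma) = 17·10 - (3)² = 161.
  Sigma^{-1} = (1/det) · [[d, -b], [-b, a]] = [[0.0621, -0.0186],
 [-0.0186, 0.1056]].

Step 3 — form the quadratic (x - mu)^T · Sigma^{-1} · (x - mu):
  Sigma^{-1} · (x - mu) = (-0.1677, -0.0497).
  (x - mu)^T · [Sigma^{-1} · (x - mu)] = (-3)·(-0.1677) + (-1)·(-0.0497) = 0.5528.

Step 4 — take square root: d = √(0.5528) ≈ 0.7435.

d(x, mu) = √(0.5528) ≈ 0.7435


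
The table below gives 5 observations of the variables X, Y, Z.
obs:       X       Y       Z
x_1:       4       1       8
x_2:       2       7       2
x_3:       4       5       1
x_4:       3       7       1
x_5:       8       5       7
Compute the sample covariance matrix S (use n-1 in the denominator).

Step 1 — column means:
  mean(X) = (4 + 2 + 4 + 3 + 8) / 5 = 21/5 = 4.2
  mean(Y) = (1 + 7 + 5 + 7 + 5) / 5 = 25/5 = 5
  mean(Z) = (8 + 2 + 1 + 1 + 7) / 5 = 19/5 = 3.8

Step 2 — sample covariance S[i,j] = (1/(n-1)) · Σ_k (x_{k,i} - mean_i) · (x_{k,j} - mean_j), with n-1 = 4.
  S[X,X] = ((-0.2)·(-0.2) + (-2.2)·(-2.2) + (-0.2)·(-0.2) + (-1.2)·(-1.2) + (3.8)·(3.8)) / 4 = 20.8/4 = 5.2
  S[X,Y] = ((-0.2)·(-4) + (-2.2)·(2) + (-0.2)·(0) + (-1.2)·(2) + (3.8)·(0)) / 4 = -6/4 = -1.5
  S[X,Z] = ((-0.2)·(4.2) + (-2.2)·(-1.8) + (-0.2)·(-2.8) + (-1.2)·(-2.8) + (3.8)·(3.2)) / 4 = 19.2/4 = 4.8
  S[Y,Y] = ((-4)·(-4) + (2)·(2) + (0)·(0) + (2)·(2) + (0)·(0)) / 4 = 24/4 = 6
  S[Y,Z] = ((-4)·(4.2) + (2)·(-1.8) + (0)·(-2.8) + (2)·(-2.8) + (0)·(3.2)) / 4 = -26/4 = -6.5
  S[Z,Z] = ((4.2)·(4.2) + (-1.8)·(-1.8) + (-2.8)·(-2.8) + (-2.8)·(-2.8) + (3.2)·(3.2)) / 4 = 46.8/4 = 11.7

S is symmetric (S[j,i] = S[i,j]). Assembling:

S = [[5.2, -1.5, 4.8],
 [-1.5, 6, -6.5],
 [4.8, -6.5, 11.7]]


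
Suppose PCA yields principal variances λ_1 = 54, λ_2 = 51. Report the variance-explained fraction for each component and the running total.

Step 1 — total variance = trace(Sigma) = Σ λ_i = 54 + 51 = 105.

Step 2 — fraction explained by component i = λ_i / Σ λ:
  PC1: 54/105 = 0.5143
  PC2: 51/105 = 0.4857

Step 3 — cumulative fraction after k components = (λ_1 + ... + λ_k) / Σ λ:
  k = 1: 54/105 = 0.5143
  k = 2: (54 + 51)/105 = 105/105 = 1

Summary (fraction, with percent):

explained: PC1 0.5143 (51.43%), PC2 0.4857 (48.57%);  cumulative: 0.5143, 1


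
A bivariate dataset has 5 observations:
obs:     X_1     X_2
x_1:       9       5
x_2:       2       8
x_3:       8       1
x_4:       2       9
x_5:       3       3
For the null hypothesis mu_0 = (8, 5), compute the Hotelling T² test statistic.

Step 1 — sample mean vector:
  mean(X_1) = (9 + 2 + 8 + 2 + 3) / 5 = 24/5 = 4.8
  mean(X_2) = (5 + 8 + 1 + 9 + 3) / 5 = 26/5 = 5.2
  x̄ = (4.8, 5.2),  deviation x̄ - mu_0 = (4.8, 5.2) - (8, 5) = (-3.2, 0.2).

Step 2 — sample covariance matrix, S[i,j] = (1/(n-1)) · Σ_k (x_{k,i} - mean_i) · (x_{k,j} - mean_j), divisor n-1 = 4:
  S[X_1,X_1] = ((4.2)·(4.2) + (-2.8)·(-2.8) + (3.2)·(3.2) + (-2.8)·(-2.8) + (-1.8)·(-1.8)) / 4 = 46.8/4 = 11.7
  S[X_1,X_2] = ((4.2)·(-0.2) + (-2.8)·(2.8) + (3.2)·(-4.2) + (-2.8)·(3.8) + (-1.8)·(-2.2)) / 4 = -28.8/4 = -7.2
  S[X_2,X_2] = ((-0.2)·(-0.2) + (2.8)·(2.8) + (-4.2)·(-4.2) + (3.8)·(3.8) + (-2.2)·(-2.2)) / 4 = 44.8/4 = 11.2
  S = [[11.7, -7.2],
 [-7.2, 11.2]].

Step 3 — invert S. det(S) = 11.7·11.2 - (-7.2)² = 79.2.
  S^{-1} = (1/det) · [[d, -b], [-b, a]] = [[0.1414, 0.0909],
 [0.0909, 0.1477]].

Step 4 — quadratic form (x̄ - mu_0)^T · S^{-1} · (x̄ - mu_0):
  S^{-1} · (x̄ - mu_0) = (-0.4343, -0.2614),
  (x̄ - mu_0)^T · [...] = (-3.2)·(-0.4343) + (0.2)·(-0.2614) = 1.3376.

Step 5 — scale by n: T² = 5 · 1.3376 = 6.6881.

T² ≈ 6.6881


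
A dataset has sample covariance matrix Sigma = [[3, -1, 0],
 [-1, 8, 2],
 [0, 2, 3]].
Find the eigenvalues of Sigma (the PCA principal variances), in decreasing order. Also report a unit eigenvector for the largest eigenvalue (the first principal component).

Step 1 — characteristic polynomial p(λ) = det(λI - Sigma) = λ³ - tr·λ² + c_1·λ - det, where tr = trace, c_1 = sum of the principal 2×2 minors, det = det(Sigma):
  tr = 3 + 8 + 3 = 14,
  c_1 = (3·8 - (-1)²) + (3·3 - (0)²) + (8·3 - (2)²) = 23 + 9 + 20 = 52,
  det = 3·(8·3 - (2)²) - (-1)·((-1)·3 - (2)·(0)) + (0)·((-1)·(2) - 8·(0)) = 3·(20) - (-1)·(-3) + (0)·(-2) = 57.
  So p(λ) = λ³ - 14λ² + 52λ - 57.
Step 2 — look for an integer root (rational root theorem: any rational root is an integer divisor of 57). Testing λ = 3:
  p(3) = 27 - 126 + 156 - 57 = 0  ✓
  Dividing out (λ - 3): p(λ) = (λ - 3)(λ² - 11λ + 19).
Step 3 — remaining eigenvalues from the quadratic λ² - 11λ + 19 = 0:
  Δ = 11² - 4·19 = 121 - 76 = 45,  λ = (11 ± √45)/2 = (11 ± 6.7082)/2 ≈ 8.8541 or 2.1459.
  Sorted: λ_1 = 8.8541,  λ_2 = 3,  λ_3 = 2.1459  (check: sum = 14 = tr ✓).

Step 4 — unit eigenvector for λ_1 ≈ 8.8541: v spans the null space of (Sigma - λ_1 I), whose rows are
  r_1 = (-5.8541, -1, 0),  r_2 = (-1, -0.8541, 2),  r_3 = (0, 2, -5.8541).
  v is orthogonal to every row, so take v ∝ r_1 × r_2 = ((-1)·(2) - (0)·(-0.8541), (0)·(-1) - (-5.8541)·(2), (-5.8541)·(-0.8541) - (-1)·(-1)) ≈ (-2, 11.7082, 4).
  Rescale (multiply by -1 so the first nonzero entry is positive): u = (2, -11.7082, -4).
  ||u|| = √((2)² + (-11.7082)² + (-4)²) = √(157.082) ≈ 12.5332,  v_1 = u/||u|| ≈ (0.1596, -0.9342, -0.3192) (||v_1|| = 1).

λ_1 = 8.8541,  λ_2 = 3,  λ_3 = 2.1459;  v_1 ≈ (0.1596, -0.9342, -0.3192)


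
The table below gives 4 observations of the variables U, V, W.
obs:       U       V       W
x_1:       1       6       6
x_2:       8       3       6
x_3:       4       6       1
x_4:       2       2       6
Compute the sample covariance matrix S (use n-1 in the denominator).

Step 1 — column means:
  mean(U) = (1 + 8 + 4 + 2) / 4 = 15/4 = 3.75
  mean(V) = (6 + 3 + 6 + 2) / 4 = 17/4 = 4.25
  mean(W) = (6 + 6 + 1 + 6) / 4 = 19/4 = 4.75

Step 2 — sample covariance S[i,j] = (1/(n-1)) · Σ_k (x_{k,i} - mean_i) · (x_{k,j} - mean_j), with n-1 = 3.
  S[U,U] = ((-2.75)·(-2.75) + (4.25)·(4.25) + (0.25)·(0.25) + (-1.75)·(-1.75)) / 3 = 28.75/3 = 9.5833
  S[U,V] = ((-2.75)·(1.75) + (4.25)·(-1.25) + (0.25)·(1.75) + (-1.75)·(-2.25)) / 3 = -5.75/3 = -1.9167
  S[U,W] = ((-2.75)·(1.25) + (4.25)·(1.25) + (0.25)·(-3.75) + (-1.75)·(1.25)) / 3 = -1.25/3 = -0.4167
  S[V,V] = ((1.75)·(1.75) + (-1.25)·(-1.25) + (1.75)·(1.75) + (-2.25)·(-2.25)) / 3 = 12.75/3 = 4.25
  S[V,W] = ((1.75)·(1.25) + (-1.25)·(1.25) + (1.75)·(-3.75) + (-2.25)·(1.25)) / 3 = -8.75/3 = -2.9167
  S[W,W] = ((1.25)·(1.25) + (1.25)·(1.25) + (-3.75)·(-3.75) + (1.25)·(1.25)) / 3 = 18.75/3 = 6.25

S is symmetric (S[j,i] = S[i,j]). Assembling:

S = [[9.5833, -1.9167, -0.4167],
 [-1.9167, 4.25, -2.9167],
 [-0.4167, -2.9167, 6.25]]


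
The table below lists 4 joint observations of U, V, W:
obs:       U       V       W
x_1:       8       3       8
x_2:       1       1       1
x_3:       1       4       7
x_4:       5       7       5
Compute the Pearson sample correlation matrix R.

Step 1 — column means:
  mean(U) = (8 + 1 + 1 + 5) / 4 = 15/4 = 3.75
  mean(V) = (3 + 1 + 4 + 7) / 4 = 15/4 = 3.75
  mean(W) = (8 + 1 + 7 + 5) / 4 = 21/4 = 5.25

Step 2 — sample variances and covariances s[i,j] = (1/(n-1)) · Σ_k (x_{k,i} - mean_i) · (x_{k,j} - mean_j), with n-1 = 3:
  s[U,U] = ((4.25)·(4.25) + (-2.75)·(-2.75) + (-2.75)·(-2.75) + (1.25)·(1.25)) / 3 = 34.75/3 = 11.5833
  s[U,V] = ((4.25)·(-0.75) + (-2.75)·(-2.75) + (-2.75)·(0.25) + (1.25)·(3.25)) / 3 = 7.75/3 = 2.5833
  s[U,W] = ((4.25)·(2.75) + (-2.75)·(-4.25) + (-2.75)·(1.75) + (1.25)·(-0.25)) / 3 = 18.25/3 = 6.0833
  s[V,V] = ((-0.75)·(-0.75) + (-2.75)·(-2.75) + (0.25)·(0.25) + (3.25)·(3.25)) / 3 = 18.75/3 = 6.25
  s[V,W] = ((-0.75)·(2.75) + (-2.75)·(-4.25) + (0.25)·(1.75) + (3.25)·(-0.25)) / 3 = 9.25/3 = 3.0833
  s[W,W] = ((2.75)·(2.75) + (-4.25)·(-4.25) + (1.75)·(1.75) + (-0.25)·(-0.25)) / 3 = 28.75/3 = 9.5833
  Sample standard deviations s_i = √(s[i,i]):
  s(U) = √(11.5833) = 3.4034
  s(V) = √(6.25) = 2.5
  s(W) = √(9.5833) = 3.0957

Step 3 — r_{ij} = s_{ij} / (s_i · s_j):
  r[U,U] = 1 (diagonal).
  r[U,V] = 2.5833 / (3.4034 · 2.5) = 2.5833 / 8.5086 = 0.3036
  r[U,W] = 6.0833 / (3.4034 · 3.0957) = 6.0833 / 10.536 = 0.5774
  r[V,V] = 1 (diagonal).
  r[V,W] = 3.0833 / (2.5 · 3.0957) = 3.0833 / 7.7392 = 0.3984
  r[W,W] = 1 (diagonal).

R is symmetric with unit diagonal. Assembling:

R = [[1, 0.3036, 0.5774],
 [0.3036, 1, 0.3984],
 [0.5774, 0.3984, 1]]


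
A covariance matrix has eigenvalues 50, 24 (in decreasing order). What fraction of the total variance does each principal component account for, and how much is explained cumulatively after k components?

Step 1 — total variance = trace(Sigma) = Σ λ_i = 50 + 24 = 74.

Step 2 — fraction explained by component i = λ_i / Σ λ:
  PC1: 50/74 = 0.6757
  PC2: 24/74 = 0.3243

Step 3 — cumulative fraction after k components = (λ_1 + ... + λ_k) / Σ λ:
  k = 1: 50/74 = 0.6757
  k = 2: (50 + 24)/74 = 74/74 = 1

Summary (fraction, with percent):

explained: PC1 0.6757 (67.57%), PC2 0.3243 (32.43%);  cumulative: 0.6757, 1


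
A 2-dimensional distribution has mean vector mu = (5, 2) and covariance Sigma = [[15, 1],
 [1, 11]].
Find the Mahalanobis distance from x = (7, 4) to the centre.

Step 1 — centre the observation: (x - mu) = (2, 2).

Step 2 — invert Sigma. det(Sigma) = 15·11 - (1)² = 164.
  Sigma^{-1} = (1/det) · [[d, -b], [-b, a]] = [[0.0671, -0.0061],
 [-0.0061, 0.0915]].

Step 3 — form the quadratic (x - mu)^T · Sigma^{-1} · (x - mu):
  Sigma^{-1} · (x - mu) = (0.122, 0.1707).
  (x - mu)^T · [Sigma^{-1} · (x - mu)] = (2)·(0.122) + (2)·(0.1707) = 0.5854.

Step 4 — take square root: d = √(0.5854) ≈ 0.7651.

d(x, mu) = √(0.5854) ≈ 0.7651


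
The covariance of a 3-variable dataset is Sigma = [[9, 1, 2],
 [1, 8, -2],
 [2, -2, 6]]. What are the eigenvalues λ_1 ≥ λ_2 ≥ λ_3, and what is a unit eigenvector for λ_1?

Step 1 — characteristic polynomial p(λ) = det(λI - Sigma) = λ³ - tr·λ² + c_1·λ - det, where tr = trace, c_1 = sum of the principal 2×2 minors, det = det(Sigma):
  tr = 9 + 8 + 6 = 23,
  c_1 = (9·8 - (1)²) + (9·6 - (2)²) + (8·6 - (-2)²) = 71 + 50 + 44 = 165,
  det = 9·(8·6 - (-2)²) - (1)·((1)·6 - (-2)·(2)) + (2)·((1)·(-2) - 8·(2)) = 9·(44) - (1)·(10) + (2)·(-18) = 350.
  So p(λ) = λ³ - 23λ² + 165λ - 350.
Step 2 — look for an integer root (rational root theorem: any rational root is an integer divisor of 350). Testing λ = 10:
  p(10) = 1000 - 2300 + 1650 - 350 = 0  ✓
  Dividing out (λ - 10): p(λ) = (λ - 10)(λ² - 13λ + 35).
Step 3 — remaining eigenvalues from the quadratic λ² - 13λ + 35 = 0:
  Δ = 13² - 4·35 = 169 - 140 = 29,  λ = (13 ± √29)/2 = (13 ± 5.3852)/2 ≈ 9.1926 or 3.8074.
  Sorted: λ_1 = 10,  λ_2 = 9.1926,  λ_3 = 3.8074  (check: sum = 23 = tr ✓).

Step 4 — unit eigenvector for λ_1 = 10: v spans the null space of (Sigma - λ_1 I), whose rows are
  r_1 = (-1, 1, 2),  r_2 = (1, -2, -2),  r_3 = (2, -2, -4).
  v is orthogonal to every row, so take v ∝ r_1 × r_2 = ((1)·(-2) - (2)·(-2), (2)·(1) - (-1)·(-2), (-1)·(-2) - (1)·(1)) = (2, 0, 1).
  Let u = (2, 0, 1).
  ||u|| = √((2)² + (0)² + (1)²) = √(5) ≈ 2.2361,  v_1 = u/||u|| ≈ (0.8944, 0, 0.4472) (||v_1|| = 1).

λ_1 = 10,  λ_2 = 9.1926,  λ_3 = 3.8074;  v_1 ≈ (0.8944, 0, 0.4472)


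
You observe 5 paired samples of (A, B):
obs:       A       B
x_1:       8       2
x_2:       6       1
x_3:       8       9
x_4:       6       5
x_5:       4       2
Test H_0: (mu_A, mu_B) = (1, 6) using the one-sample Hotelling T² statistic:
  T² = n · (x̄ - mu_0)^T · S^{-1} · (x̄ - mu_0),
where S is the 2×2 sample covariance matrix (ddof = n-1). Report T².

Step 1 — sample mean vector:
  mean(A) = (8 + 6 + 8 + 6 + 4) / 5 = 32/5 = 6.4
  mean(B) = (2 + 1 + 9 + 5 + 2) / 5 = 19/5 = 3.8
  x̄ = (6.4, 3.8),  deviation x̄ - mu_0 = (6.4, 3.8) - (1, 6) = (5.4, -2.2).

Step 2 — sample covariance matrix, S[i,j] = (1/(n-1)) · Σ_k (x_{k,i} - mean_i) · (x_{k,j} - mean_j), divisor n-1 = 4:
  S[A,A] = ((1.6)·(1.6) + (-0.4)·(-0.4) + (1.6)·(1.6) + (-0.4)·(-0.4) + (-2.4)·(-2.4)) / 4 = 11.2/4 = 2.8
  S[A,B] = ((1.6)·(-1.8) + (-0.4)·(-2.8) + (1.6)·(5.2) + (-0.4)·(1.2) + (-2.4)·(-1.8)) / 4 = 10.4/4 = 2.6
  S[B,B] = ((-1.8)·(-1.8) + (-2.8)·(-2.8) + (5.2)·(5.2) + (1.2)·(1.2) + (-1.8)·(-1.8)) / 4 = 42.8/4 = 10.7
  S = [[2.8, 2.6],
 [2.6, 10.7]].

Step 3 — invert S. det(S) = 2.8·10.7 - (2.6)² = 23.2.
  S^{-1} = (1/det) · [[d, -b], [-b, a]] = [[0.4612, -0.1121],
 [-0.1121, 0.1207]].

Step 4 — quadratic form (x̄ - mu_0)^T · S^{-1} · (x̄ - mu_0):
  S^{-1} · (x̄ - mu_0) = (2.7371, -0.8707),
  (x̄ - mu_0)^T · [...] = (5.4)·(2.7371) + (-2.2)·(-0.8707) = 16.6957.

Step 5 — scale by n: T² = 5 · 16.6957 = 83.4784.

T² ≈ 83.4784


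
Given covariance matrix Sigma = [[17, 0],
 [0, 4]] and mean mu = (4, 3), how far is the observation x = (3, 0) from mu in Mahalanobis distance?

Step 1 — centre the observation: (x - mu) = (-1, -3).

Step 2 — invert Sigma. det(Sigma) = 17·4 - (0)² = 68.
  Sigma^{-1} = (1/det) · [[d, -b], [-b, a]] = [[0.0588, 0],
 [0, 0.25]].

Step 3 — form the quadratic (x - mu)^T · Sigma^{-1} · (x - mu):
  Sigma^{-1} · (x - mu) = (-0.0588, -0.75).
  (x - mu)^T · [Sigma^{-1} · (x - mu)] = (-1)·(-0.0588) + (-3)·(-0.75) = 2.3088.

Step 4 — take square root: d = √(2.3088) ≈ 1.5195.

d(x, mu) = √(2.3088) ≈ 1.5195
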